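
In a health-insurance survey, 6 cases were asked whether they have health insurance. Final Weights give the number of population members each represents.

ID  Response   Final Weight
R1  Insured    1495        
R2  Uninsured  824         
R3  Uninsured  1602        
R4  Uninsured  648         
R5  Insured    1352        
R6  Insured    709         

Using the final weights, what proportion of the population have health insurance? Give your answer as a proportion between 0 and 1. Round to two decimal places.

0.54

Sum of weights for 'Insured' = 1495 + 1352 + 709 = 3556
Total weight = 1495 + 824 + 1602 + 648 + 1352 + 709 = 6630
Weighted proportion = 3556 / 6630 = 0.53634992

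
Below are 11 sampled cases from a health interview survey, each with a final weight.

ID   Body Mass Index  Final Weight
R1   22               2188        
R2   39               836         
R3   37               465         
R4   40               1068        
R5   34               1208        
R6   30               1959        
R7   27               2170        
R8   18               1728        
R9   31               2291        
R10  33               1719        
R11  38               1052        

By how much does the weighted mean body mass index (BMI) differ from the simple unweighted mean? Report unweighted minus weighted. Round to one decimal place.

Unweighted sum = 22 + 39 + 37 + 40 + 34 + 30 + 27 + 18 + 31 + 33 + 38 = 349
Unweighted mean = 349 / 11 = 31.727273
Weighted sum = 22×2188 + 39×836 + 37×465 + 40×1068 + 34×1208 + 30×1959 + 27×2170 + 18×1728 + 31×2291 + 33×1719 + 38×1052
  = 497925
Sum of weights = 2188 + 836 + 465 + 1068 + 1208 + 1959 + 2170 + 1728 + 2291 + 1719 + 1052 = 16684
Weighted mean = 497925 / 16684 = 29.844462
Difference (unweighted minus weighted) = 1.882811

1.9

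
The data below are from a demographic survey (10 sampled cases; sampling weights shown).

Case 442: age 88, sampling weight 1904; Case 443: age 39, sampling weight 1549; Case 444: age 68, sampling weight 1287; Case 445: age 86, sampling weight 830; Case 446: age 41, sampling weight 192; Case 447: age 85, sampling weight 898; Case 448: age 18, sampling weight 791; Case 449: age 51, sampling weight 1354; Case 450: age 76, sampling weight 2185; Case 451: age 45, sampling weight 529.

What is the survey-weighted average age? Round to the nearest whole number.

Weighted sum = 88×1904 + 39×1549 + 68×1287 + 86×830 + 41×192 + 85×898 + 18×791 + 51×1354 + 76×2185 + 45×529
  = 167552 + 60411 + 87516 + 71380 + 7872 + 76330 + 14238 + 69054 + 166060 + 23805 = 744218
Sum of weights = 1904 + 1549 + 1287 + 830 + 192 + 898 + 791 + 1354 + 2185 + 529 = 11519
Weighted mean = 744218 / 11519 = 64.607865

65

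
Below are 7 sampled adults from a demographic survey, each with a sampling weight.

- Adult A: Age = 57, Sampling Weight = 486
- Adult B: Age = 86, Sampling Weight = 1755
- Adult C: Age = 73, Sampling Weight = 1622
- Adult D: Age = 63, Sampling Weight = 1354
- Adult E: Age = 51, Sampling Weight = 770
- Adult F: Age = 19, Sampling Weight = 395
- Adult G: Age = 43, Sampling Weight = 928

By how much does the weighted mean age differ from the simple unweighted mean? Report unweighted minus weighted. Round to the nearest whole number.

Unweighted sum = 57 + 86 + 73 + 63 + 51 + 19 + 43 = 392
Unweighted mean = 392 / 7 = 56
Weighted sum = 469019
Sum of weights = 486 + 1755 + 1622 + 1354 + 770 + 395 + 928 = 7310
Weighted mean = 469019 / 7310 = 64.161286
Difference (unweighted minus weighted) = -8.1612859

-8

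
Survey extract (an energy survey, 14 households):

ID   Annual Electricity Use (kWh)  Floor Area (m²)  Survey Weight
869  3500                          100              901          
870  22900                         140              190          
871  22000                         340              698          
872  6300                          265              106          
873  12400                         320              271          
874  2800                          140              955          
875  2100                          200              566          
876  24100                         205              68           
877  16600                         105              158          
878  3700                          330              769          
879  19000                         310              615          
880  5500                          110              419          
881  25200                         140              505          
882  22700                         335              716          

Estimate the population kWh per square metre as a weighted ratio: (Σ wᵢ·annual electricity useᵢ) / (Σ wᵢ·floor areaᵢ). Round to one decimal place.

Σ wᵢ·y = 80826900
Σ wᵢ·x = 1547330
Ratio = 80826900 / 1547330 = 52.236368

52.2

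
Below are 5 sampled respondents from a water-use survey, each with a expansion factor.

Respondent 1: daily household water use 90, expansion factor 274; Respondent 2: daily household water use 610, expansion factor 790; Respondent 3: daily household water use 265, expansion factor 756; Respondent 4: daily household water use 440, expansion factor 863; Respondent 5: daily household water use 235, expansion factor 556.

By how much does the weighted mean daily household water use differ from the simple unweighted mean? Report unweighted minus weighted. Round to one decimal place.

-47.8

Unweighted sum = 90 + 610 + 265 + 440 + 235 = 1640
Unweighted mean = 1640 / 5 = 328
Weighted sum = 90×274 + 610×790 + 265×756 + 440×863 + 235×556
  = 1217280
Sum of weights = 274 + 790 + 756 + 863 + 556 = 3239
Weighted mean = 1217280 / 3239 = 375.8197
Difference (unweighted minus weighted) = -47.819697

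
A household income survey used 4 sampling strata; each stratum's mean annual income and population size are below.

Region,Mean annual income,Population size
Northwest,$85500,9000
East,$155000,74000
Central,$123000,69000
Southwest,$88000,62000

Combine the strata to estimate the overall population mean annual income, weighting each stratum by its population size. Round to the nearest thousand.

122000

Σ Nₕ·x̄ₕ = 85500×9000 + 155000×74000 + 123000×69000 + 88000×62000
  = 769500000 + 11470000000 + 8487000000 + 5456000000 = 26182500000
Σ Nₕ = 9000 + 74000 + 69000 + 62000 = 214000
Overall mean = 26182500000 / 214000 = 122348.13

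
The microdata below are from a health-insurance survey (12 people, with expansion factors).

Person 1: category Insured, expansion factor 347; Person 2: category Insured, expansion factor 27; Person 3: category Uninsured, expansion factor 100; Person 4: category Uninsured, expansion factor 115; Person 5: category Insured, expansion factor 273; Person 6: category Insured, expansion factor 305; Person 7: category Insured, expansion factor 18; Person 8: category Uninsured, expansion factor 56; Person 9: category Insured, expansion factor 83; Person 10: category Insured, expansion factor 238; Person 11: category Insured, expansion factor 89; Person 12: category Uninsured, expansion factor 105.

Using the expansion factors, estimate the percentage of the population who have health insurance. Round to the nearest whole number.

Sum of weights for 'Insured' = 347 + 27 + 273 + 305 + 18 + 83 + 238 + 89 = 1380
Total weight = 347 + 27 + 100 + 115 + 273 + 305 + 18 + 56 + 83 + 238 + 89 + 105 = 1756
Weighted proportion = 1380 / 1756 = 0.78587699 → 78.587699%

79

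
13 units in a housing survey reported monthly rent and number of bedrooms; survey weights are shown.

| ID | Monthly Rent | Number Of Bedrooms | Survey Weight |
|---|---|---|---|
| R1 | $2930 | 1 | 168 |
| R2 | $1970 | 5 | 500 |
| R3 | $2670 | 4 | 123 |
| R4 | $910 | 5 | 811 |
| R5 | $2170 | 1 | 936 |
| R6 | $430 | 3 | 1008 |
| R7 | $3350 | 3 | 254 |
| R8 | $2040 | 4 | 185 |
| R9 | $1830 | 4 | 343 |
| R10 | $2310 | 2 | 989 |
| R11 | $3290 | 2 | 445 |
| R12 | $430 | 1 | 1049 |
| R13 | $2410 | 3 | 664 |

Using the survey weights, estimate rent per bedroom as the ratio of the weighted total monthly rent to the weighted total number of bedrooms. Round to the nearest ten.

Σ wᵢ·y = 12664160
Σ wᵢ·x = 19958
Ratio = 12664160 / 19958 = 634.54054

630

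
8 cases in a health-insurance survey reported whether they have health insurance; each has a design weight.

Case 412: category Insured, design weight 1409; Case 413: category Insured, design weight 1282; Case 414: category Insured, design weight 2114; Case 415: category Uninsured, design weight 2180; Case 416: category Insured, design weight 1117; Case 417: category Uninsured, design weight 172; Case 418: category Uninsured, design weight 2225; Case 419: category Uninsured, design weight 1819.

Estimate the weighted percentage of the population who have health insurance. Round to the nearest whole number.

48

Sum of weights for 'Insured' = 1409 + 1282 + 2114 + 1117 = 5922
Total weight = 12318
Weighted proportion = 5922 / 12318 = 0.48075986 → 48.075986%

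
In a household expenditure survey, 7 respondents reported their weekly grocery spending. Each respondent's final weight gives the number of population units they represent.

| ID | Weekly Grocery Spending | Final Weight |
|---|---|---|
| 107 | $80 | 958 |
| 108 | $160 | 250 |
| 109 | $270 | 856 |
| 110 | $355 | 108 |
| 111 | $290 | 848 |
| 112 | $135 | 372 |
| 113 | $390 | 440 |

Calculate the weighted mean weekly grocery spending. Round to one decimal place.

Weighted sum = 80×958 + 160×250 + 270×856 + 355×108 + 290×848 + 135×372 + 390×440
  = 76640 + 40000 + 231120 + 38340 + 245920 + 50220 + 171600 = 853840
Sum of weights = 958 + 250 + 856 + 108 + 848 + 372 + 440 = 3832
Weighted mean = 853840 / 3832 = 222.81837

222.8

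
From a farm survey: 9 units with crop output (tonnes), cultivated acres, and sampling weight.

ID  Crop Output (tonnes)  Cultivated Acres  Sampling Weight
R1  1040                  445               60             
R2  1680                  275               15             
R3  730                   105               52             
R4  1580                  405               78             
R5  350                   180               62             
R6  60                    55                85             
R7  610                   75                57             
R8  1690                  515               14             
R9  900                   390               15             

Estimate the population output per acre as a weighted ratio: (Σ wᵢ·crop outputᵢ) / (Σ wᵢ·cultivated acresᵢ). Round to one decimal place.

3.4

Σ wᵢ·y = 1040×60 + 1680×15 + 730×52 + 1580×78 + 350×62 + 60×85 + 610×57 + 1690×14 + 900×15
  = 62400 + 25200 + 37960 + 123240 + 21700 + 5100 + 34770 + 23660 + 13500 = 347530
Σ wᵢ·x = 445×60 + 275×15 + 105×52 + 405×78 + 180×62 + 55×85 + 75×57 + 515×14 + 390×15
  = 101045
Ratio = 347530 / 101045 = 3.4393587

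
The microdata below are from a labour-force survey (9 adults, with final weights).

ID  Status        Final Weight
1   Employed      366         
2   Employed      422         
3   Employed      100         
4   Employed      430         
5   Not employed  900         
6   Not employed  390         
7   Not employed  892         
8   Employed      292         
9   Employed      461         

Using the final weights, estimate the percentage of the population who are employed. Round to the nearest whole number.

49

Sum of weights for 'Employed' = 366 + 422 + 100 + 430 + 292 + 461 = 2071
Total weight = 366 + 422 + 100 + 430 + 900 + 390 + 892 + 292 + 461 = 4253
Weighted proportion = 2071 / 4253 = 0.48695039 → 48.695039%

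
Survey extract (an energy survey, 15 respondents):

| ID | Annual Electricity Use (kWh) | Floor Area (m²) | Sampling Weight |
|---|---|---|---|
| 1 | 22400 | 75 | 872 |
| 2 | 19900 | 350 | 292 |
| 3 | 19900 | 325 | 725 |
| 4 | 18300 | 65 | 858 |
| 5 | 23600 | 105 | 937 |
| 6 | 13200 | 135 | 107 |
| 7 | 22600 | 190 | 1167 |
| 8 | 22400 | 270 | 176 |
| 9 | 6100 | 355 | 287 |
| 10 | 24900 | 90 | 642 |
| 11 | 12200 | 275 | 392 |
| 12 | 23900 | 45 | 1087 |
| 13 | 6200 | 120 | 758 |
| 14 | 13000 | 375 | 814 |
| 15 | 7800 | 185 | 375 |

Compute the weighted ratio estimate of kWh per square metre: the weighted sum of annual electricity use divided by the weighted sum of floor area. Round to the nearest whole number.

108

Σ wᵢ·y = 176019500
Σ wᵢ·x = 1623040
Ratio = 176019500 / 1623040 = 108.4505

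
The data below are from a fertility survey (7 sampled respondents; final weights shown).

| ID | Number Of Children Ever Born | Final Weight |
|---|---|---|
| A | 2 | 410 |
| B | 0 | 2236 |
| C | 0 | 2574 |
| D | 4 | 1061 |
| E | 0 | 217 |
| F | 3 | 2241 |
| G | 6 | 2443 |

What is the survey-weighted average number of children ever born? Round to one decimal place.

2.4

Weighted sum = 2×410 + 0×2236 + 0×2574 + 4×1061 + 0×217 + 3×2241 + 6×2443
  = 26445
Sum of weights = 410 + 2236 + 2574 + 1061 + 217 + 2241 + 2443 = 11182
Weighted mean = 26445 / 11182 = 2.3649615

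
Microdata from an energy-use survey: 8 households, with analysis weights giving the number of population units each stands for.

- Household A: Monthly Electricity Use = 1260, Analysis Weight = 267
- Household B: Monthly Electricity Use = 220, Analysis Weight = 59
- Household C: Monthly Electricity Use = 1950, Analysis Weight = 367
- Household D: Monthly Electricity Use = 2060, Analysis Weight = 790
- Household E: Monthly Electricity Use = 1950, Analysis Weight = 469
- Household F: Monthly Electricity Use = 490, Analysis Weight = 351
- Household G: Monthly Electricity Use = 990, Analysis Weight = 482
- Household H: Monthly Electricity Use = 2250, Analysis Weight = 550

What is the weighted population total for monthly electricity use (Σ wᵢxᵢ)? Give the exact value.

5493670

Weighted total = 1260×267 + 220×59 + 1950×367 + 2060×790 + 1950×469 + 490×351 + 990×482 + 2250×550
  = 336420 + 12980 + 715650 + 1627400 + 914550 + 171990 + 477180 + 1237500 = 5493670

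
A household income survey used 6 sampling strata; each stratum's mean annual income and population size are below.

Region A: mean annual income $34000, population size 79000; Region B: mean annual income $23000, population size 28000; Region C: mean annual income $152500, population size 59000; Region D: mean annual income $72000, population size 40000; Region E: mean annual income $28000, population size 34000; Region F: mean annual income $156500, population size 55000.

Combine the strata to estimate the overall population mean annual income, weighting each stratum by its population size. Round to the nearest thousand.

Σ Nₕ·x̄ₕ = 34000×79000 + 23000×28000 + 152500×59000 + 72000×40000 + 28000×34000 + 156500×55000
  = 2686000000 + 644000000 + 8997500000 + 2880000000 + 952000000 + 8607500000 = 24767000000
Σ Nₕ = 79000 + 28000 + 59000 + 40000 + 34000 + 55000 = 295000
Overall mean = 24767000000 / 295000 = 83955.932

84000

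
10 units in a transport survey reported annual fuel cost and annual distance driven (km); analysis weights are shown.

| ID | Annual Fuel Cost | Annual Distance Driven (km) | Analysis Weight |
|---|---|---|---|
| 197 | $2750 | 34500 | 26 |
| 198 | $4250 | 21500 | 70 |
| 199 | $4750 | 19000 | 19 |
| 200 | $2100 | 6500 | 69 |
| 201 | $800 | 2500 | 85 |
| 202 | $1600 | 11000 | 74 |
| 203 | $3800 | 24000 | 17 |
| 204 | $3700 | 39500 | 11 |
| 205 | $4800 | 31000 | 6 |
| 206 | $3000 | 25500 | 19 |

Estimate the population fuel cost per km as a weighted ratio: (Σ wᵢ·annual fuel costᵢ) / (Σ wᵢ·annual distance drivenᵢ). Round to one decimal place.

Σ wᵢ·y = 981650
Σ wᵢ·x = 34500×26 + 21500×70 + 19000×19 + 6500×69 + 2500×85 + 11000×74 + 24000×17 + 39500×11 + 31000×6 + 25500×19
  = 897000 + 1505000 + 361000 + 448500 + 212500 + 814000 + 408000 + 434500 + 186000 + 484500 = 5751000
Ratio = 981650 / 5751000 = 0.17069205

0.2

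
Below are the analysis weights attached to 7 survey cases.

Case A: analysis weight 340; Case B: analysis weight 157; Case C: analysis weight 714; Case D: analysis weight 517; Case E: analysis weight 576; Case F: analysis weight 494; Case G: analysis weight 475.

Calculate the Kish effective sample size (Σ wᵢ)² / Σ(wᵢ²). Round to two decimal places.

Σ wᵢ = 340 + 157 + 714 + 517 + 576 + 494 + 475 = 3273
Σ wᵢ² = 115600 + 24649 + 509796 + 267289 + 331776 + 244036 + 225625 = 1718771
n_eff = 3273² / 1718771 = 10712529 / 1718771 = 6.232668

6.23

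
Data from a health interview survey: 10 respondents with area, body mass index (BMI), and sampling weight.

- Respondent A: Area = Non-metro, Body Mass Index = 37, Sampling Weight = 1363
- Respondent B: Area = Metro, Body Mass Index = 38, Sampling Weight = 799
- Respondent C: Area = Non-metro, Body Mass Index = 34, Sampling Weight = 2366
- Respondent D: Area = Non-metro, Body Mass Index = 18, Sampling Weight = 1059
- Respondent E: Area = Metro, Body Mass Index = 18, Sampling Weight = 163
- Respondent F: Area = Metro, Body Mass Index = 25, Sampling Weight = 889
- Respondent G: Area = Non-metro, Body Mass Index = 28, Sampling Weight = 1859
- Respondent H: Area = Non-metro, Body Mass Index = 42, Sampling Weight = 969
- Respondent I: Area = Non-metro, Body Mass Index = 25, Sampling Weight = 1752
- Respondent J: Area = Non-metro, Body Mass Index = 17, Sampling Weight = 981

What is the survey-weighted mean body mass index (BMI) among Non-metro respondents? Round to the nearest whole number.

Non-metro rows: A, C, D, G, H, I, J
Weighted sum = 37×1363 + 34×2366 + 18×1059 + 28×1859 + 42×969 + 25×1752 + 17×981
  = 303164
Sum of weights = 1363 + 2366 + 1059 + 1859 + 969 + 1752 + 981 = 10349
Weighted mean = 303164 / 10349 = 29.294038

29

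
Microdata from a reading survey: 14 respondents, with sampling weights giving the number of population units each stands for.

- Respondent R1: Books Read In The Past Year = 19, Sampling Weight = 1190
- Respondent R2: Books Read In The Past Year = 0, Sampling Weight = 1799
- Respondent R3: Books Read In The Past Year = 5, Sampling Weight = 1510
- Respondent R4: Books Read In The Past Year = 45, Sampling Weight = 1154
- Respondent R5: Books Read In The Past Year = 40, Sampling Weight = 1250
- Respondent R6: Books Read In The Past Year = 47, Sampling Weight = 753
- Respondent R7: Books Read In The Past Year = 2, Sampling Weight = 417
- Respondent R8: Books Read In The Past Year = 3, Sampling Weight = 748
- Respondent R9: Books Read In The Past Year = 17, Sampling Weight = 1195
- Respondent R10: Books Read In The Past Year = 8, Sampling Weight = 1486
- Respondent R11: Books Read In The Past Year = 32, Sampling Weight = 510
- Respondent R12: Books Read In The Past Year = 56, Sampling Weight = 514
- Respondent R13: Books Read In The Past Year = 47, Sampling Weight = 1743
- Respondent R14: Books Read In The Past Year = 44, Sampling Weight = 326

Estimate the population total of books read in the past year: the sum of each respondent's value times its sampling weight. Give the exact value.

Weighted total = 344131

344131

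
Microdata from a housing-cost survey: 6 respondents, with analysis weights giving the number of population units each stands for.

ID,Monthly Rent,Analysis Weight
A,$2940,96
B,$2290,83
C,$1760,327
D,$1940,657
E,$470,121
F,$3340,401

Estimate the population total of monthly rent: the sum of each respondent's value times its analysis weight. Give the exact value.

Weighted total = 2940×96 + 2290×83 + 1760×327 + 1940×657 + 470×121 + 3340×401
  = 282240 + 190070 + 575520 + 1274580 + 56870 + 1339340 = 3718620

3718620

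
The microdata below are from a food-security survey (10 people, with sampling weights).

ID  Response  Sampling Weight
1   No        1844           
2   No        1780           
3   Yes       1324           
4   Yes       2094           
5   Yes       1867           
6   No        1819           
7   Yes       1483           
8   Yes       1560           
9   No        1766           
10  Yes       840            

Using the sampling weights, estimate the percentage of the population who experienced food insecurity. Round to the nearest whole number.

Sum of weights for 'Yes' = 1324 + 2094 + 1867 + 1483 + 1560 + 840 = 9168
Total weight = 1844 + 1780 + 1324 + 2094 + 1867 + 1819 + 1483 + 1560 + 1766 + 840 = 16377
Weighted proportion = 9168 / 16377 = 0.55980949 → 55.980949%

56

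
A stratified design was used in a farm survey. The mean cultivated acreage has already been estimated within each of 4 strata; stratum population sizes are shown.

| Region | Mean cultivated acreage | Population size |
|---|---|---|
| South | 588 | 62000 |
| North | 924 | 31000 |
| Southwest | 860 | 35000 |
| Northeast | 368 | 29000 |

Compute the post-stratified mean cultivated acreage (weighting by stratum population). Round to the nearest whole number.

Σ Nₕ·x̄ₕ = 588×62000 + 924×31000 + 860×35000 + 368×29000
  = 36456000 + 28644000 + 30100000 + 10672000 = 105872000
Σ Nₕ = 157000
Overall mean = 105872000 / 157000 = 674.34395

674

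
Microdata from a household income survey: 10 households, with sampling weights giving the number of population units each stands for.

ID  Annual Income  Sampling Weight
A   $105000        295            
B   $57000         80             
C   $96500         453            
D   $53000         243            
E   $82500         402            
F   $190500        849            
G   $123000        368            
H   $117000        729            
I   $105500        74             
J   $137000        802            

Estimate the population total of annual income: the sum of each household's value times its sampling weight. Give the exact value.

535266000

Weighted total = 105000×295 + 57000×80 + 96500×453 + 53000×243 + 82500×402 + 190500×849 + 123000×368 + 117000×729 + 105500×74 + 137000×802
  = 535266000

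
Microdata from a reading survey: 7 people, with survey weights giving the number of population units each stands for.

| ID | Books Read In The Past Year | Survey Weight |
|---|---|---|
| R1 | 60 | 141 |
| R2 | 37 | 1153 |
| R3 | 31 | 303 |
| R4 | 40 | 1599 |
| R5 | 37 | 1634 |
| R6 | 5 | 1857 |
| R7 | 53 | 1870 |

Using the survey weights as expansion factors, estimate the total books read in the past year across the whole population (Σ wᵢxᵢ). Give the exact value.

Weighted total = 60×141 + 37×1153 + 31×303 + 40×1599 + 37×1634 + 5×1857 + 53×1870
  = 8460 + 42661 + 9393 + 63960 + 60458 + 9285 + 99110 = 293327

293327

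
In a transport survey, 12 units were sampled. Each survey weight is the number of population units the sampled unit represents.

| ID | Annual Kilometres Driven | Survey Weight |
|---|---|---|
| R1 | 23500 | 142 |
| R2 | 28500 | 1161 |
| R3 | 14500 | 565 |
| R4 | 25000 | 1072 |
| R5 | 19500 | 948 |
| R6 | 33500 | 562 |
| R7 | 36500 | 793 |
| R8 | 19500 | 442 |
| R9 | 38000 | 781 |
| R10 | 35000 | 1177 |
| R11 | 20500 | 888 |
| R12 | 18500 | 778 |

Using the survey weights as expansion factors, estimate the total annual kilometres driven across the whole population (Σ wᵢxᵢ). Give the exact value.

Weighted total = 23500×142 + 28500×1161 + 14500×565 + 25000×1072 + 19500×948 + 33500×562 + 36500×793 + 19500×442 + 38000×781 + 35000×1177 + 20500×888 + 18500×778
  = 249764500

249764500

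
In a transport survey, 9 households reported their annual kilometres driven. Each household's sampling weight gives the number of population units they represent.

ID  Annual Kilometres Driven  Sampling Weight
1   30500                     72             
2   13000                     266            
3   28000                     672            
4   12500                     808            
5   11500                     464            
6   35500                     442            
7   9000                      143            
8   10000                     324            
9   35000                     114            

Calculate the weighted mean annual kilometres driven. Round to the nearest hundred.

19400

Weighted sum = 30500×72 + 13000×266 + 28000×672 + 12500×808 + 11500×464 + 35500×442 + 9000×143 + 10000×324 + 35000×114
  = 64114000
Sum of weights = 72 + 266 + 672 + 808 + 464 + 442 + 143 + 324 + 114 = 3305
Weighted mean = 64114000 / 3305 = 19399.092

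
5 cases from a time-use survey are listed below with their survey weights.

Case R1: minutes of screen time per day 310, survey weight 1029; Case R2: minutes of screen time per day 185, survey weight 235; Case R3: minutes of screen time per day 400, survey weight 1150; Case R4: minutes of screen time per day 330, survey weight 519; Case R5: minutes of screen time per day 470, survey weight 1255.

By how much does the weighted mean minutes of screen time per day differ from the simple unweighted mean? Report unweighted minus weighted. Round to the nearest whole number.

Unweighted sum = 310 + 185 + 400 + 330 + 470 = 1695
Unweighted mean = 1695 / 5 = 339
Weighted sum = 310×1029 + 185×235 + 400×1150 + 330×519 + 470×1255
  = 318990 + 43475 + 460000 + 171270 + 589850 = 1583585
Sum of weights = 1029 + 235 + 1150 + 519 + 1255 = 4188
Weighted mean = 1583585 / 4188 = 378.1244
Difference (unweighted minus weighted) = -39.124403

-39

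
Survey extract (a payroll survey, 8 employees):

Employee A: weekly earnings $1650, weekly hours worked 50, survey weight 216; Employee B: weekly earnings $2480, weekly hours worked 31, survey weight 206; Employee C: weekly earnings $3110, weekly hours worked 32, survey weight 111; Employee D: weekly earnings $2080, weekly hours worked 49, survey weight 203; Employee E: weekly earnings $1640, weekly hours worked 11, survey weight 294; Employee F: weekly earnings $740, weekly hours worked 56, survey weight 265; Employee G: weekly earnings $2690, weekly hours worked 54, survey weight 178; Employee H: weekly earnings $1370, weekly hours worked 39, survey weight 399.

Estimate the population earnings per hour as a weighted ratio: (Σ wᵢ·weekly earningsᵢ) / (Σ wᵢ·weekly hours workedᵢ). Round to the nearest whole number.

Σ wᵢ·y = 3338440
Σ wᵢ·x = 50×216 + 31×206 + 32×111 + 49×203 + 11×294 + 56×265 + 54×178 + 39×399
  = 10800 + 6386 + 3552 + 9947 + 3234 + 14840 + 9612 + 15561 = 73932
Ratio = 3338440 / 73932 = 45.155548

45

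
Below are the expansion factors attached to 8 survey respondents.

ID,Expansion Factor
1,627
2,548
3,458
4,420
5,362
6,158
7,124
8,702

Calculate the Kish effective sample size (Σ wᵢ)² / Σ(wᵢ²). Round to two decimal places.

Σ wᵢ = 627 + 548 + 458 + 420 + 362 + 158 + 124 + 702 = 3399
Σ wᵢ² = 393129 + 300304 + 209764 + 176400 + 131044 + 24964 + 15376 + 492804 = 1743785
n_eff = 3399² / 1743785 = 11553201 / 1743785 = 6.6253586

6.63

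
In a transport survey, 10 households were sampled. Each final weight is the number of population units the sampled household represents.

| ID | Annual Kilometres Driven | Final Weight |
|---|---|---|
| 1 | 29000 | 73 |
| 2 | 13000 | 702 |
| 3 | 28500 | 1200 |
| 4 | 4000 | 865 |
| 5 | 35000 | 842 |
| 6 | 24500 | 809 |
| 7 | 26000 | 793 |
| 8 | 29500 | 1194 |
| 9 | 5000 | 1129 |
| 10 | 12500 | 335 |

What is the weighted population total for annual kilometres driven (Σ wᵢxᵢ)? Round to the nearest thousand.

163867000

Weighted total = 29000×73 + 13000×702 + 28500×1200 + 4000×865 + 35000×842 + 24500×809 + 26000×793 + 29500×1194 + 5000×1129 + 12500×335
  = 2117000 + 9126000 + 34200000 + 3460000 + 29470000 + 19820500 + 20618000 + 35223000 + 5645000 + 4187500 = 163867000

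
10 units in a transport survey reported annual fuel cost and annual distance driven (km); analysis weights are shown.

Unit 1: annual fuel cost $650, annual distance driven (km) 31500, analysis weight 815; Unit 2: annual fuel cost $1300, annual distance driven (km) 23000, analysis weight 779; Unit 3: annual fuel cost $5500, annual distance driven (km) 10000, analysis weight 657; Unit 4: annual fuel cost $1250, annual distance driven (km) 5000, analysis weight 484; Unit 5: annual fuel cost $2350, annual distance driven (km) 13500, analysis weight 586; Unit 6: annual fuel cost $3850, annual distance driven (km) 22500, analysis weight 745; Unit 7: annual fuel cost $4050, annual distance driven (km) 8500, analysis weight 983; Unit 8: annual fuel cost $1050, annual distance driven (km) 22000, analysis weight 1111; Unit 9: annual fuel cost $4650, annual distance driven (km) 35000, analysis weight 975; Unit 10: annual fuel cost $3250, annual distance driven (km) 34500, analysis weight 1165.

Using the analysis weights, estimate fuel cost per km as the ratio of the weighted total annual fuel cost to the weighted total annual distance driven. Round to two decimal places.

0.13

Σ wᵢ·y = 650×815 + 1300×779 + 5500×657 + 1250×484 + 2350×586 + 3850×745 + 4050×983 + 1050×1111 + 4650×975 + 3250×1165
  = 529750 + 1012700 + 3613500 + 605000 + 1377100 + 2868250 + 3981150 + 1166550 + 4533750 + 3786250 = 23474000
Σ wᵢ·x = 31500×815 + 23000×779 + 10000×657 + 5000×484 + 13500×586 + 22500×745 + 8500×983 + 22000×1111 + 35000×975 + 34500×1165
  = 25672500 + 17917000 + 6570000 + 2420000 + 7911000 + 16762500 + 8355500 + 24442000 + 34125000 + 40192500 = 184368000
Ratio = 23474000 / 184368000 = 0.12732144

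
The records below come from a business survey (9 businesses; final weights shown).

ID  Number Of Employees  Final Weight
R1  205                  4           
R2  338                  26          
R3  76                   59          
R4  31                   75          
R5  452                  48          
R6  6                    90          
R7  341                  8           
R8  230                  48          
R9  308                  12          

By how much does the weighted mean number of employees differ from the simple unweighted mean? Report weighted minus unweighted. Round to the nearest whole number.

Unweighted sum = 205 + 338 + 76 + 31 + 452 + 6 + 341 + 230 + 308 = 1987
Unweighted mean = 1987 / 9 = 220.77778
Weighted sum = 205×4 + 338×26 + 76×59 + 31×75 + 452×48 + 6×90 + 341×8 + 230×48 + 308×12
  = 820 + 8788 + 4484 + 2325 + 21696 + 540 + 2728 + 11040 + 3696 = 56117
Sum of weights = 370
Weighted mean = 56117 / 370 = 151.66757
Difference (weighted minus unweighted) = -69.11021

-69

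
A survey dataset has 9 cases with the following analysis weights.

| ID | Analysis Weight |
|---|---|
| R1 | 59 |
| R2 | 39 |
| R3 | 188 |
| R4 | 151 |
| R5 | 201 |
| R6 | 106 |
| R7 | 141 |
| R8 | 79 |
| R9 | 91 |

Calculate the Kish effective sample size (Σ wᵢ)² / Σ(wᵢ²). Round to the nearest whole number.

7

Σ wᵢ = 59 + 39 + 188 + 151 + 201 + 106 + 141 + 79 + 91 = 1055
Σ wᵢ² = 3481 + 1521 + 35344 + 22801 + 40401 + 11236 + 19881 + 6241 + 8281 = 149187
n_eff = 1055² / 149187 = 1113025 / 149187 = 7.4606031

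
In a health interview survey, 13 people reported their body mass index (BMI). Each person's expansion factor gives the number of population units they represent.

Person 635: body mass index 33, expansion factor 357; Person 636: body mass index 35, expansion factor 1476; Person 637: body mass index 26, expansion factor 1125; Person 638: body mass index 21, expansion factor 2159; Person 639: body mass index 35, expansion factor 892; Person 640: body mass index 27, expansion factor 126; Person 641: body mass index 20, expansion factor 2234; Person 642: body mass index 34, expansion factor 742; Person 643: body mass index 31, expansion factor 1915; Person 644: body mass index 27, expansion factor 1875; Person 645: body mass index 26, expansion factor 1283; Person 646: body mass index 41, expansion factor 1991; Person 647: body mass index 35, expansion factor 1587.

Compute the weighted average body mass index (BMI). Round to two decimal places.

29.45

Weighted sum = 523084
Sum of weights = 17762
Weighted mean = 523084 / 17762 = 29.449612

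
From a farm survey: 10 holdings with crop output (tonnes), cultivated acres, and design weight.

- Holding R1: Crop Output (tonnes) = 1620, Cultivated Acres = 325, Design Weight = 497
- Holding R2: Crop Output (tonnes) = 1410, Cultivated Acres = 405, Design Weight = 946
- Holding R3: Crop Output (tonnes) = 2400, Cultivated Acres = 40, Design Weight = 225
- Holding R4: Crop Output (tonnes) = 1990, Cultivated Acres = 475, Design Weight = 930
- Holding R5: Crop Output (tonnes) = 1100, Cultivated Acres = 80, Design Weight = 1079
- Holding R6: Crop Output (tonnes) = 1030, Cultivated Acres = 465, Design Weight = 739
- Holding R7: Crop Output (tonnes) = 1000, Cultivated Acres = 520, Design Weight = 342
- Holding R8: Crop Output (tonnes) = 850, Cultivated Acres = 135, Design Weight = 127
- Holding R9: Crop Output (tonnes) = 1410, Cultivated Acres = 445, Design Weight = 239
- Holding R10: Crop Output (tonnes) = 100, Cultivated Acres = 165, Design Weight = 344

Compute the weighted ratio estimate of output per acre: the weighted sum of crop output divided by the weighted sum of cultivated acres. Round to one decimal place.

Σ wᵢ·y = 1620×497 + 1410×946 + 2400×225 + 1990×930 + 1100×1079 + 1030×739 + 1000×342 + 850×127 + 1410×239 + 100×344
  = 805140 + 1333860 + 540000 + 1850700 + 1186900 + 761170 + 342000 + 107950 + 336990 + 34400 = 7299110
Σ wᵢ·x = 325×497 + 405×946 + 40×225 + 475×930 + 80×1079 + 465×739 + 520×342 + 135×127 + 445×239 + 165×344
  = 161525 + 383130 + 9000 + 441750 + 86320 + 343635 + 177840 + 17145 + 106355 + 56760 = 1783460
Ratio = 7299110 / 1783460 = 4.0926682

4.1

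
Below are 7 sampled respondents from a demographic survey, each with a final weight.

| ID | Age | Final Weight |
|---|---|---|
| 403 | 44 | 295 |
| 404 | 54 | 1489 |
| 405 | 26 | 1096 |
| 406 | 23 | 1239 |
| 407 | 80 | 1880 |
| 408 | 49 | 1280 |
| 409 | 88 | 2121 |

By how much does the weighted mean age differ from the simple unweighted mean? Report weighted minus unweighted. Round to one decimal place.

Unweighted sum = 44 + 54 + 26 + 23 + 80 + 49 + 88 = 364
Unweighted mean = 364 / 7 = 52
Weighted sum = 44×295 + 54×1489 + 26×1096 + 23×1239 + 80×1880 + 49×1280 + 88×2121
  = 12980 + 80406 + 28496 + 28497 + 150400 + 62720 + 186648 = 550147
Sum of weights = 295 + 1489 + 1096 + 1239 + 1880 + 1280 + 2121 = 9400
Weighted mean = 550147 / 9400 = 58.526277
Difference (weighted minus unweighted) = 6.5262766

6.5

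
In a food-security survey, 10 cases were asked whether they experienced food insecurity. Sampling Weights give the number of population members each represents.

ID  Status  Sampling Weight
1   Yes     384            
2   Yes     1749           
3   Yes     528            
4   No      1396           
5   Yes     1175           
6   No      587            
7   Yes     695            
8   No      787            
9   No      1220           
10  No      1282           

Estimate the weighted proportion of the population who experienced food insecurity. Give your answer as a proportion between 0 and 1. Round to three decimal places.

Sum of weights for 'Yes' = 384 + 1749 + 528 + 1175 + 695 = 4531
Total weight = 9803
Weighted proportion = 4531 / 9803 = 0.46220545

0.462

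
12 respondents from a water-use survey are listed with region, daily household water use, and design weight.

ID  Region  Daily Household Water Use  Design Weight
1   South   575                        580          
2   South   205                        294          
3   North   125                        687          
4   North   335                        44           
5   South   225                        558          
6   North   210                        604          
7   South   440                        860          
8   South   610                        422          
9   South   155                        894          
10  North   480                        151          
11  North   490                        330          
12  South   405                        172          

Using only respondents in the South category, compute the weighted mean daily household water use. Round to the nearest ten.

360

South rows: 1, 2, 5, 7, 8, 9, 12
Weighted sum = 575×580 + 205×294 + 225×558 + 440×860 + 610×422 + 155×894 + 405×172
  = 333500 + 60270 + 125550 + 378400 + 257420 + 138570 + 69660 = 1363370
Sum of weights = 580 + 294 + 558 + 860 + 422 + 894 + 172 = 3780
Weighted mean = 1363370 / 3780 = 360.67989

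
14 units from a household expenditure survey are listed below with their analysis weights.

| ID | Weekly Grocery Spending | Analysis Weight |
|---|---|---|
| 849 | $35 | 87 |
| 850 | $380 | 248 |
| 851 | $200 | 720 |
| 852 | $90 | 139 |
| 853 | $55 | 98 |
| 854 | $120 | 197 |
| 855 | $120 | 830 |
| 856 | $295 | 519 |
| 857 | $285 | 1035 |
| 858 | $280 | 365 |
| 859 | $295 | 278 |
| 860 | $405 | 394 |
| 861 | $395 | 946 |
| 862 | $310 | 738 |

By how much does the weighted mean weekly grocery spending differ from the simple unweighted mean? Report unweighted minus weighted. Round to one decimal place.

-36.2

Unweighted sum = 3265
Unweighted mean = 3265 / 14 = 233.21429
Weighted sum = 1776735
Sum of weights = 6594
Weighted mean = 1776735 / 6594 = 269.44722
Difference (unweighted minus weighted) = -36.232939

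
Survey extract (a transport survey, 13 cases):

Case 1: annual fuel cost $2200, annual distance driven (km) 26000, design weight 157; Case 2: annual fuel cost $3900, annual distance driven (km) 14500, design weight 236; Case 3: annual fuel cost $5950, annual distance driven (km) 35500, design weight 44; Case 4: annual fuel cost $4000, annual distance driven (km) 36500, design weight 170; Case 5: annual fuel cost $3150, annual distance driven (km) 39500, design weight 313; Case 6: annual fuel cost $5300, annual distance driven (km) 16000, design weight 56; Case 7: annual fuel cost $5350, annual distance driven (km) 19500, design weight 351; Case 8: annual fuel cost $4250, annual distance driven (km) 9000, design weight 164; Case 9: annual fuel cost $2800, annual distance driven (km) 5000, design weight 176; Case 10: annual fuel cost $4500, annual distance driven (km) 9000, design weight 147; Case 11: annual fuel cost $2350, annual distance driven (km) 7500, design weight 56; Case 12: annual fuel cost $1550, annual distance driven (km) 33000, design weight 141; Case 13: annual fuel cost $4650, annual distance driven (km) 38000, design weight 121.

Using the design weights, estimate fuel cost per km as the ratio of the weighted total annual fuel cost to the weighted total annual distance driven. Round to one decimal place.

0.2

Σ wᵢ·y = 8132300
Σ wᵢ·x = 48725000
Ratio = 8132300 / 48725000 = 0.166902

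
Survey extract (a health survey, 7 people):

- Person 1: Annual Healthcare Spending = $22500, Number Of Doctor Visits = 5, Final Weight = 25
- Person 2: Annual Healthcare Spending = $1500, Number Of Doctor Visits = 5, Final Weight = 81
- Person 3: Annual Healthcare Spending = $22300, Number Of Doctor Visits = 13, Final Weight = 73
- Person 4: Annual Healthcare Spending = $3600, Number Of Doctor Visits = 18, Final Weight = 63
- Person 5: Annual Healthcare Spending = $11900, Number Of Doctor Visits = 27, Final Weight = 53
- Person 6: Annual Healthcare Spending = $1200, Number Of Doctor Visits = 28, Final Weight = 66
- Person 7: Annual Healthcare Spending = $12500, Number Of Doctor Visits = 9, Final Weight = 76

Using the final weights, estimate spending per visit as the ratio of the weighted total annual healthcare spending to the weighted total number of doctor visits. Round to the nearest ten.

Σ wᵢ·y = 22500×25 + 1500×81 + 22300×73 + 3600×63 + 11900×53 + 1200×66 + 12500×76
  = 4198600
Σ wᵢ·x = 5×25 + 5×81 + 13×73 + 18×63 + 27×53 + 28×66 + 9×76
  = 6576
Ratio = 4198600 / 6576 = 638.47324

640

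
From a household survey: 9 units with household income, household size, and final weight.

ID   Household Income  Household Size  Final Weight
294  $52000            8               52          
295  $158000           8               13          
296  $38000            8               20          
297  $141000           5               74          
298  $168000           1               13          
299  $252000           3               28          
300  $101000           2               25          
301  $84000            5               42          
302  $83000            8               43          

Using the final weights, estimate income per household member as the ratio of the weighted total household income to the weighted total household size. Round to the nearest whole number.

Σ wᵢ·y = 52000×52 + 158000×13 + 38000×20 + 141000×74 + 168000×13 + 252000×28 + 101000×25 + 84000×42 + 83000×43
  = 2704000 + 2054000 + 760000 + 10434000 + 2184000 + 7056000 + 2525000 + 3528000 + 3569000 = 34814000
Σ wᵢ·x = 8×52 + 8×13 + 8×20 + 5×74 + 1×13 + 3×28 + 2×25 + 5×42 + 8×43
  = 1751
Ratio = 34814000 / 1751 = 19882.353

19882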